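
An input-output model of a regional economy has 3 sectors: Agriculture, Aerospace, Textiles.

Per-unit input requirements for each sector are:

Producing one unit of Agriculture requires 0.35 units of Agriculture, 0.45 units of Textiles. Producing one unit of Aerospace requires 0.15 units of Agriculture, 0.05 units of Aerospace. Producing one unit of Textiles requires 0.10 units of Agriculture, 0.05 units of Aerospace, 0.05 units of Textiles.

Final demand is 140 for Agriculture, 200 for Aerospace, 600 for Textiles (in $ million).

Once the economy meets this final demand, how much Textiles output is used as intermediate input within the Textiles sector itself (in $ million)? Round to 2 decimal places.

z_33 = 41.06

I − A =
  [   0.65    -0.15    -0.10]
  [   0.00     0.95    -0.05]
  [  -0.45     0.00     0.95]
Cofactors of I−A, C_ij = (−1)^(i+j)·(minor ij) (rows/columns in the sector order above):
  C_11 = (0.95)(0.95) − (-0.05)(0.00) = 0.9025
  C_12 = −[(0.00)(0.95) − (-0.05)(-0.45)] = 0.0225
  C_13 = (0.00)(0.00) − (0.95)(-0.45) = 0.4275
  C_21 = −[(-0.15)(0.95) − (-0.10)(0.00)] = 0.1425
  C_22 = (0.65)(0.95) − (-0.10)(-0.45) = 0.5725
  C_23 = −[(0.65)(0.00) − (-0.15)(-0.45)] = 0.0675
  C_31 = (-0.15)(-0.05) − (-0.10)(0.95) = 0.1025
  C_32 = −[(0.65)(-0.05) − (-0.10)(0.00)] = 0.0325
  C_33 = (0.65)(0.95) − (-0.15)(0.00) = 0.6175
det(I−A) = Σ_j (I−A)_1j·C_1j = (0.65)(0.9025) + (-0.15)(0.0225) + (-0.10)(0.4275) = 0.5405
adj(I−A) = Cᵀ =
  [ 0.9025   0.1425   0.1025]
  [ 0.0225   0.5725   0.0325]
  [ 0.4275   0.0675   0.6175]
(I − A)⁻¹ = adj(I−A) / det(I−A) ≈
  [   1.6698     0.2636     0.1896]
  [   0.0416     1.0592     0.0601]
  [   0.7909     0.1249     1.1425]
First solve x = (I − A)⁻¹ d = adj(I−A)·d / det(I−A); in particular x_3 = (0.4275·140 + 0.0675·200 + 0.6175·600) / 0.5405 = 443.85 / 0.5405 ≈ 821.1841.
Intermediate flow from 3 to 3: z_33 = a_33 · x_3 = 0.05 × 443.85 / 0.5405 = 22.1925 / 0.5405 ≈ 41.06.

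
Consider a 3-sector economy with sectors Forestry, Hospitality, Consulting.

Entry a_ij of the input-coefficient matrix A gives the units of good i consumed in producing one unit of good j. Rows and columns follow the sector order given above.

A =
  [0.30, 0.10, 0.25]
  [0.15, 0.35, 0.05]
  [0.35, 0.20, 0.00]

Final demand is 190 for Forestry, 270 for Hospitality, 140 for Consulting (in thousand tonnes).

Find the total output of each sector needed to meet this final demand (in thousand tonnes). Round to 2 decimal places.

I − A =
  [   0.70    -0.10    -0.25]
  [  -0.15     0.65    -0.05]
  [  -0.35    -0.20     1.00]
Cofactors of I−A, C_ij = (−1)^(i+j)·(minor ij) (rows/columns in the sector order above):
  C_11 = (0.65)(1.00) − (-0.05)(-0.20) = 0.6400
  C_12 = −[(-0.15)(1.00) − (-0.05)(-0.35)] = 0.1675
  C_13 = (-0.15)(-0.20) − (0.65)(-0.35) = 0.2575
  C_21 = −[(-0.10)(1.00) − (-0.25)(-0.20)] = 0.1500
  C_22 = (0.70)(1.00) − (-0.25)(-0.35) = 0.6125
  C_23 = −[(0.70)(-0.20) − (-0.10)(-0.35)] = 0.1750
  C_31 = (-0.10)(-0.05) − (-0.25)(0.65) = 0.1675
  C_32 = −[(0.70)(-0.05) − (-0.25)(-0.15)] = 0.0725
  C_33 = (0.70)(0.65) − (-0.10)(-0.15) = 0.4400
det(I−A) = Σ_j (I−A)_1j·C_1j = (0.70)(0.6400) + (-0.10)(0.1675) + (-0.25)(0.2575) = 0.366875
adj(I−A) = Cᵀ =
  [ 0.6400   0.1500   0.1675]
  [ 0.1675   0.6125   0.0725]
  [ 0.2575   0.1750   0.4400]
(I − A)⁻¹ = adj(I−A) / det(I−A) ≈
  [   1.7445     0.4089     0.4566]
  [   0.4566     1.6695     0.1976]
  [   0.7019     0.4770     1.1993]
x = (I − A)⁻¹ d = adj(I−A)·d / det(I−A), with det(I−A) = 0.366875:
  x_1 = (0.6400·190 + 0.1500·270 + 0.1675·140) / 0.366875 = 185.55 / 0.366875 ≈ 505.76
  x_2 = (0.1675·190 + 0.6125·270 + 0.0725·140) / 0.366875 = 207.35 / 0.366875 ≈ 565.18
  x_3 = (0.2575·190 + 0.1750·270 + 0.4400·140) / 0.366875 = 157.775 / 0.366875 ≈ 430.05

x_1 = 505.76, x_2 = 565.18, x_3 = 430.05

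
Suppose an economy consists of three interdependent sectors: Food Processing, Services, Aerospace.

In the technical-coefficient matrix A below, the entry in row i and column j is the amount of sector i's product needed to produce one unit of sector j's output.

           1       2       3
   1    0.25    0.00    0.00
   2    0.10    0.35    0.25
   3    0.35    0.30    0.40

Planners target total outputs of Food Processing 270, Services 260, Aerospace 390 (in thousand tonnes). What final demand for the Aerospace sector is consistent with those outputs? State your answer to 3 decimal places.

I − A =
  [   0.75     0.00     0.00]
  [  -0.10     0.65    -0.25]
  [  -0.35    -0.30     0.60]
d = (I − A) x:
  d_1 = (+0.75)·270 + (+0.00)·260 + (+0.00)·390 = 202.500
  d_2 = (-0.10)·270 + (+0.65)·260 + (-0.25)·390 = 44.500
  d_3 = (-0.35)·270 + (-0.30)·260 + (+0.60)·390 = 61.500

d_3 = 61.500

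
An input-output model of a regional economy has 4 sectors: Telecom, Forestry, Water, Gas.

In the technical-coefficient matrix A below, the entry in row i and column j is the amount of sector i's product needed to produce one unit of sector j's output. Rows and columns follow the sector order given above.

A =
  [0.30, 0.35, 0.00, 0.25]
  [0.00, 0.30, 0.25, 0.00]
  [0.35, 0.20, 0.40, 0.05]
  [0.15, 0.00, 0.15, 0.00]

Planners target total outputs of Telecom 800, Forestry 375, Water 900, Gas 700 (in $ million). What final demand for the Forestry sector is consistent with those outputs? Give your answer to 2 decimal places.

d_F = 37.50

I − A =
  [   0.70    -0.35     0.00    -0.25]
  [   0.00     0.70    -0.25     0.00]
  [  -0.35    -0.20     0.60    -0.05]
  [  -0.15     0.00    -0.15     1.00]
d = (I − A) x:
  d_T = (+0.70)·800 + (-0.35)·375 + (+0.00)·900 + (-0.25)·700 = 253.75
  d_F = (+0.00)·800 + (+0.70)·375 + (-0.25)·900 + (+0.00)·700 = 37.50
  d_W = (-0.35)·800 + (-0.20)·375 + (+0.60)·900 + (-0.05)·700 = 150.00
  d_G = (-0.15)·800 + (+0.00)·375 + (-0.15)·900 + (+1.00)·700 = 445.00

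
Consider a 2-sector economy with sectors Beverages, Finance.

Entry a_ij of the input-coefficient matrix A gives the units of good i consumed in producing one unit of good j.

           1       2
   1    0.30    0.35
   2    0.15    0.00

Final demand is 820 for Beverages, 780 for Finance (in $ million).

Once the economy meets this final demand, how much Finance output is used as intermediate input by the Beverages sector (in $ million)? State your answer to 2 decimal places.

z_21 = 253.20

I − A =
  [   0.70    -0.35]
  [  -0.15     1.00]
det(I−A) = (0.70)(1.00) − (-0.35)(-0.15) = 0.6475
adj(I−A) = [[1.00, 0.35], [0.15, 0.70]]
(I − A)⁻¹ = adj(I−A) / det(I−A) ≈
  [   1.5444     0.5405]
  [   0.2317     1.0811]
First solve x = (I − A)⁻¹ d = adj(I−A)·d / det(I−A); in particular x_1 = (1.00·820 + 0.35·780) / 0.6475 = 1093.00 / 0.6475 ≈ 1688.0309.
Intermediate flow from 2 to 1: z_21 = a_21 · x_1 = 0.15 × 1093.00 / 0.6475 = 163.95 / 0.6475 ≈ 253.20.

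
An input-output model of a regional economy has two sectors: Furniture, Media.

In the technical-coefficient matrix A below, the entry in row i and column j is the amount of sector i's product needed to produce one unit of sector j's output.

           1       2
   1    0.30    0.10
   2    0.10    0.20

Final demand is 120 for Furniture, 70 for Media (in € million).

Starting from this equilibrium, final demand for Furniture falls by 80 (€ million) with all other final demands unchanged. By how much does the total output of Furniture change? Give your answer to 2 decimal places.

Δx_1 = -116.36

I − A =
  [   0.70    -0.10]
  [  -0.10     0.80]
det(I−A) = (0.70)(0.80) − (-0.10)(-0.10) = 0.5500
adj(I−A) = [[0.80, 0.10], [0.10, 0.70]]
(I − A)⁻¹ = adj(I−A) / det(I−A) ≈
  [   1.4545     0.1818]
  [   0.1818     1.2727]
Δx = (I − A)⁻¹ Δd with Δd having -80 in the Furniture component and 0 elsewhere.
So Δx_1 = L_11 · (-80), where L_11 = adj(I−A)_11 / det(I−A) = 0.80 / 0.5500.
Δx_1 = 0.80 × (-80) / 0.5500 = -64.00 / 0.5500 ≈ -116.36.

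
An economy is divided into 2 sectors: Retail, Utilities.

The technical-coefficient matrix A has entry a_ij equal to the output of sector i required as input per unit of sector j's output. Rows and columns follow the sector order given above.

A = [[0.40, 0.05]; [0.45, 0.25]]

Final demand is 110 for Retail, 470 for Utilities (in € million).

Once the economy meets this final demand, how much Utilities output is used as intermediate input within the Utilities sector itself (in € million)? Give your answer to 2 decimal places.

z_22 = 193.86

I − A =
  [   0.60    -0.05]
  [  -0.45     0.75]
det(I−A) = (0.60)(0.75) − (-0.05)(-0.45) = 0.4275
adj(I−A) = [[0.75, 0.05], [0.45, 0.60]]
(I − A)⁻¹ = adj(I−A) / det(I−A) ≈
  [   1.7544     0.1170]
  [   1.0526     1.4035]
First solve x = (I − A)⁻¹ d = adj(I−A)·d / det(I−A); in particular x_2 = (0.45·110 + 0.60·470) / 0.4275 = 331.50 / 0.4275 ≈ 775.4386.
Intermediate flow from 2 to 2: z_22 = a_22 · x_2 = 0.25 × 331.50 / 0.4275 = 82.875 / 0.4275 ≈ 193.86.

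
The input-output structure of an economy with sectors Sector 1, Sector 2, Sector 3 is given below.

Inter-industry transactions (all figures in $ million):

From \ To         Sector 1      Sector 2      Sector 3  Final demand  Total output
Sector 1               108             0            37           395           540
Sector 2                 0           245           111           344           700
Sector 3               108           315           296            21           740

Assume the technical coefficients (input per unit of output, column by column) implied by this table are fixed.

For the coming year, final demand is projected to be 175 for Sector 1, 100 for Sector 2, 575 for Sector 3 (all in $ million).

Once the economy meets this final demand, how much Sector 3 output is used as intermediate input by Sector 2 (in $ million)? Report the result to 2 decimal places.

Technical coefficients a_ij = z_ij / X_j:
  a_11 = 108/540 = 0.20, a_21 = 0/540 = 0.00, a_31 = 108/540 = 0.20
  a_12 = 0/700 = 0.00, a_22 = 245/700 = 0.35, a_32 = 315/700 = 0.45
  a_13 = 37/740 = 0.05, a_23 = 111/740 = 0.15, a_33 = 296/740 = 0.40
I − A =
  [   0.80     0.00    -0.05]
  [   0.00     0.65    -0.15]
  [  -0.20    -0.45     0.60]
Cofactors of I−A, C_ij = (−1)^(i+j)·(minor ij) (rows/columns in the sector order above):
  C_11 = (0.65)(0.60) − (-0.15)(-0.45) = 0.3225
  C_12 = −[(0.00)(0.60) − (-0.15)(-0.20)] = 0.0300
  C_13 = (0.00)(-0.45) − (0.65)(-0.20) = 0.1300
  C_21 = −[(0.00)(0.60) − (-0.05)(-0.45)] = 0.0225
  C_22 = (0.80)(0.60) − (-0.05)(-0.20) = 0.4700
  C_23 = −[(0.80)(-0.45) − (0.00)(-0.20)] = 0.3600
  C_31 = (0.00)(-0.15) − (-0.05)(0.65) = 0.0325
  C_32 = −[(0.80)(-0.15) − (-0.05)(0.00)] = 0.1200
  C_33 = (0.80)(0.65) − (0.00)(0.00) = 0.5200
det(I−A) = Σ_j (I−A)_1j·C_1j = (0.80)(0.3225) + (0.00)(0.0300) + (-0.05)(0.1300) = 0.2515
adj(I−A) = Cᵀ =
  [ 0.3225   0.0225   0.0325]
  [ 0.0300   0.4700   0.1200]
  [ 0.1300   0.3600   0.5200]
(I − A)⁻¹ = adj(I−A) / det(I−A) ≈
  [   1.2823     0.0895     0.1292]
  [   0.1193     1.8688     0.4771]
  [   0.5169     1.4314     2.0676]
First solve x = (I − A)⁻¹ d = adj(I−A)·d / det(I−A); in particular x_2 = (0.0300·175 + 0.4700·100 + 0.1200·575) / 0.2515 = 121.25 / 0.2515 ≈ 482.1074.
Intermediate flow from 3 to 2: z_32 = a_32 · x_2 = 0.45 × 121.25 / 0.2515 = 54.5625 / 0.2515 ≈ 216.95.

z_32 = 216.95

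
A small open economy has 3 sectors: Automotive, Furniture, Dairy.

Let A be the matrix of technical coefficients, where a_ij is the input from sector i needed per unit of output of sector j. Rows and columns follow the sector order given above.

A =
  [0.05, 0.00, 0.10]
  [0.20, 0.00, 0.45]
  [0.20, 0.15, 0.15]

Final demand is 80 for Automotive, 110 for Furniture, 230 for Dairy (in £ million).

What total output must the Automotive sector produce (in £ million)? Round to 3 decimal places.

x_1 = 121.117

I − A =
  [   0.95     0.00    -0.10]
  [  -0.20     1.00    -0.45]
  [  -0.20    -0.15     0.85]
Cofactors of I−A, C_ij = (−1)^(i+j)·(minor ij) (rows/columns in the sector order above):
  C_11 = (1.00)(0.85) − (-0.45)(-0.15) = 0.7825
  C_12 = −[(-0.20)(0.85) − (-0.45)(-0.20)] = 0.2600
  C_13 = (-0.20)(-0.15) − (1.00)(-0.20) = 0.2300
  C_21 = −[(0.00)(0.85) − (-0.10)(-0.15)] = 0.0150
  C_22 = (0.95)(0.85) − (-0.10)(-0.20) = 0.7875
  C_23 = −[(0.95)(-0.15) − (0.00)(-0.20)] = 0.1425
  C_31 = (0.00)(-0.45) − (-0.10)(1.00) = 0.1000
  C_32 = −[(0.95)(-0.45) − (-0.10)(-0.20)] = 0.4475
  C_33 = (0.95)(1.00) − (0.00)(-0.20) = 0.9500
det(I−A) = Σ_j (I−A)_1j·C_1j = (0.95)(0.7825) + (0.00)(0.2600) + (-0.10)(0.2300) = 0.720375
adj(I−A) = Cᵀ =
  [ 0.7825   0.0150   0.1000]
  [ 0.2600   0.7875   0.4475]
  [ 0.2300   0.1425   0.9500]
(I − A)⁻¹ = adj(I−A) / det(I−A) ≈
  [   1.0862     0.0208     0.1388]
  [   0.3609     1.0932     0.6212]
  [   0.3193     0.1978     1.3188]
x = (I − A)⁻¹ d = adj(I−A)·d / det(I−A), with det(I−A) = 0.720375:
  x_1 = (0.7825·80 + 0.0150·110 + 0.1000·230) / 0.720375 = 87.25 / 0.720375 ≈ 121.117
  x_2 = (0.2600·80 + 0.7875·110 + 0.4475·230) / 0.720375 = 210.35 / 0.720375 ≈ 292.001
  x_3 = (0.2300·80 + 0.1425·110 + 0.9500·230) / 0.720375 = 252.575 / 0.720375 ≈ 350.616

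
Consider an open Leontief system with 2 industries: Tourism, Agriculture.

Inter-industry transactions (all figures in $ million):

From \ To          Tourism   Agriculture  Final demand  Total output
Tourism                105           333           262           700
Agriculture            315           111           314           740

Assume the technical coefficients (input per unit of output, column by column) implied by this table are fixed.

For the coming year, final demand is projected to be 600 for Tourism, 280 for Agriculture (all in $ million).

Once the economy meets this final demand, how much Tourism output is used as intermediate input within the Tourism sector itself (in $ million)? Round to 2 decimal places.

z_TT = 183.46

Technical coefficients a_ij = z_ij / X_j:
  a_TT = 105/700 = 0.15, a_AT = 315/700 = 0.45
  a_TA = 333/740 = 0.45, a_AA = 111/740 = 0.15
I − A =
  [   0.85    -0.45]
  [  -0.45     0.85]
det(I−A) = (0.85)(0.85) − (-0.45)(-0.45) = 0.5200
adj(I−A) = [[0.85, 0.45], [0.45, 0.85]]
(I − A)⁻¹ = adj(I−A) / det(I−A) ≈
  [   1.6346     0.8654]
  [   0.8654     1.6346]
First solve x = (I − A)⁻¹ d = adj(I−A)·d / det(I−A); in particular x_T = (0.85·600 + 0.45·280) / 0.5200 = 636.00 / 0.5200 ≈ 1223.0769.
Intermediate flow from T to T: z_TT = a_TT · x_T = 0.15 × 636.00 / 0.5200 = 95.40 / 0.5200 ≈ 183.46.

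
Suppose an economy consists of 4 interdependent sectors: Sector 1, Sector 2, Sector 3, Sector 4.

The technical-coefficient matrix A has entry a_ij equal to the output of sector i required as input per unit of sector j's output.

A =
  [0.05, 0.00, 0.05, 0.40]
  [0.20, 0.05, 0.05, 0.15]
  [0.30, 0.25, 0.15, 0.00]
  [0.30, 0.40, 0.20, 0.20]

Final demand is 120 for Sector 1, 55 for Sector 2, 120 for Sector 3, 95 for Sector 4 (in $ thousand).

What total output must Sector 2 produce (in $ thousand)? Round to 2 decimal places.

x_2 = 208.73

I − A =
  [   0.95     0.00    -0.05    -0.40]
  [  -0.20     0.95    -0.05    -0.15]
  [  -0.30    -0.25     0.85     0.00]
  [  -0.30    -0.40    -0.20     0.80]
Compute the cofactors C_ij = (−1)^(i+j)·(3×3 minor ij) of I−A; the adjugate is their transpose:
adj(I−A) = Cᵀ =
  [ 0.577500   0.166000   0.119000   0.319875]
  [ 0.195250   0.508000   0.086750   0.192875]
  [ 0.261250   0.208000   0.519000   0.169625]
  [ 0.379500   0.368250   0.217750   0.738500]
det(I−A) = Σ_j (I−A)_1j·C_1j = (0.95)(0.577500) + (0.00)(0.195250) + (-0.05)(0.261250) + (-0.40)(0.379500) = 0.3837625
(I − A)⁻¹ = adj(I−A) / det(I−A) ≈
  [   1.5048     0.4326     0.3101     0.8335]
  [   0.5088     1.3237     0.2261     0.5026]
  [   0.6808     0.5420     1.3524     0.4420]
  [   0.9889     0.9596     0.5674     1.9244]
x = (I − A)⁻¹ d = adj(I−A)·d / det(I−A), with det(I−A) = 0.3837625:
  x_1 = (0.577500·120 + 0.166000·55 + 0.119000·120 + 0.319875·95) / 0.3837625 = 123.098125 / 0.3837625 ≈ 320.77
  x_2 = (0.195250·120 + 0.508000·55 + 0.086750·120 + 0.192875·95) / 0.3837625 = 80.103125 / 0.3837625 ≈ 208.73
  x_3 = (0.261250·120 + 0.208000·55 + 0.519000·120 + 0.169625·95) / 0.3837625 = 121.184375 / 0.3837625 ≈ 315.78
  x_4 = (0.379500·120 + 0.368250·55 + 0.217750·120 + 0.738500·95) / 0.3837625 = 162.08125 / 0.3837625 ≈ 422.35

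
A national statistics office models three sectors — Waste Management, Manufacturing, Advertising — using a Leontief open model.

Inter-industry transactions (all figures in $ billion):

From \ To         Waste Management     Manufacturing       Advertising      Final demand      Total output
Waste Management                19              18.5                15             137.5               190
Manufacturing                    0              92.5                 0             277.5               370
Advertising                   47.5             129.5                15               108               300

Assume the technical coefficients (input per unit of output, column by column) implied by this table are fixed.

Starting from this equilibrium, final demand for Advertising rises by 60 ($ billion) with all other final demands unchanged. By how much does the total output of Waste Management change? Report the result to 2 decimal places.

Technical coefficients a_ij = z_ij / X_j:
  a_WW = 19/190 = 0.10, a_MW = 0/190 = 0.00, a_AW = 47.5/190 = 0.25
  a_WM = 18.5/370 = 0.05, a_MM = 92.5/370 = 0.25, a_AM = 129.5/370 = 0.35
  a_WA = 15/300 = 0.05, a_MA = 0/300 = 0.00, a_AA = 15/300 = 0.05
I − A =
  [   0.90    -0.05    -0.05]
  [   0.00     0.75     0.00]
  [  -0.25    -0.35     0.95]
Cofactors of I−A, C_ij = (−1)^(i+j)·(minor ij) (rows/columns in the sector order above):
  C_11 = (0.75)(0.95) − (0.00)(-0.35) = 0.7125
  C_12 = −[(0.00)(0.95) − (0.00)(-0.25)] = 0.0000
  C_13 = (0.00)(-0.35) − (0.75)(-0.25) = 0.1875
  C_21 = −[(-0.05)(0.95) − (-0.05)(-0.35)] = 0.0650
  C_22 = (0.90)(0.95) − (-0.05)(-0.25) = 0.8425
  C_23 = −[(0.90)(-0.35) − (-0.05)(-0.25)] = 0.3275
  C_31 = (-0.05)(0.00) − (-0.05)(0.75) = 0.0375
  C_32 = −[(0.90)(0.00) − (-0.05)(0.00)] = 0.0000
  C_33 = (0.90)(0.75) − (-0.05)(0.00) = 0.6750
det(I−A) = Σ_j (I−A)_1j·C_1j = (0.90)(0.7125) + (-0.05)(0.0000) + (-0.05)(0.1875) = 0.631875
adj(I−A) = Cᵀ =
  [ 0.7125   0.0650   0.0375]
  [ 0.0000   0.8425   0.0000]
  [ 0.1875   0.3275   0.6750]
(I − A)⁻¹ = adj(I−A) / det(I−A) ≈
  [   1.1276     0.1029     0.0593]
  [   0.0000     1.3333     0.0000]
  [   0.2967     0.5183     1.0682]
Δx = (I − A)⁻¹ Δd with Δd having +60 in the Advertising component and 0 elsewhere.
So Δx_W = L_WA · (+60), where L_WA = adj(I−A)_WA / det(I−A) = 0.0375 / 0.631875.
Δx_W = 0.0375 × (+60) / 0.631875 = 2.25 / 0.631875 ≈ 3.56.

Δx_W = 3.56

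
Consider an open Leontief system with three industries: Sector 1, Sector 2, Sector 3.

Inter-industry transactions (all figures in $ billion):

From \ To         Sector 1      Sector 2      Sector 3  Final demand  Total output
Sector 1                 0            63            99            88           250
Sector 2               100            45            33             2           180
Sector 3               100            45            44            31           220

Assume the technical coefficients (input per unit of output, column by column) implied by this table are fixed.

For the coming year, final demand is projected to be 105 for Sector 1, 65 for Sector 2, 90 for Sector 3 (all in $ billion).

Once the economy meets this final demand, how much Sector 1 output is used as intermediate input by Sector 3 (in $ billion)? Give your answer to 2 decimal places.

Technical coefficients a_ij = z_ij / X_j:
  a_11 = 0/250 = 0.00, a_21 = 100/250 = 0.40, a_31 = 100/250 = 0.40
  a_12 = 63/180 = 0.35, a_22 = 45/180 = 0.25, a_32 = 45/180 = 0.25
  a_13 = 99/220 = 0.45, a_23 = 33/220 = 0.15, a_33 = 44/220 = 0.20
I − A =
  [   1.00    -0.35    -0.45]
  [  -0.40     0.75    -0.15]
  [  -0.40    -0.25     0.80]
Cofactors of I−A, C_ij = (−1)^(i+j)·(minor ij) (rows/columns in the sector order above):
  C_11 = (0.75)(0.80) − (-0.15)(-0.25) = 0.5625
  C_12 = −[(-0.40)(0.80) − (-0.15)(-0.40)] = 0.3800
  C_13 = (-0.40)(-0.25) − (0.75)(-0.40) = 0.4000
  C_21 = −[(-0.35)(0.80) − (-0.45)(-0.25)] = 0.3925
  C_22 = (1.00)(0.80) − (-0.45)(-0.40) = 0.6200
  C_23 = −[(1.00)(-0.25) − (-0.35)(-0.40)] = 0.3900
  C_31 = (-0.35)(-0.15) − (-0.45)(0.75) = 0.3900
  C_32 = −[(1.00)(-0.15) − (-0.45)(-0.40)] = 0.3300
  C_33 = (1.00)(0.75) − (-0.35)(-0.40) = 0.6100
det(I−A) = Σ_j (I−A)_1j·C_1j = (1.00)(0.5625) + (-0.35)(0.3800) + (-0.45)(0.4000) = 0.2495
adj(I−A) = Cᵀ =
  [ 0.5625   0.3925   0.3900]
  [ 0.3800   0.6200   0.3300]
  [ 0.4000   0.3900   0.6100]
(I − A)⁻¹ = adj(I−A) / det(I−A) ≈
  [   2.2545     1.5731     1.5631]
  [   1.5230     2.4850     1.3226]
  [   1.6032     1.5631     2.4449]
First solve x = (I − A)⁻¹ d = adj(I−A)·d / det(I−A); in particular x_3 = (0.4000·105 + 0.3900·65 + 0.6100·90) / 0.2495 = 122.25 / 0.2495 ≈ 489.9800.
Intermediate flow from 1 to 3: z_13 = a_13 · x_3 = 0.45 × 122.25 / 0.2495 = 55.0125 / 0.2495 ≈ 220.49.

z_13 = 220.49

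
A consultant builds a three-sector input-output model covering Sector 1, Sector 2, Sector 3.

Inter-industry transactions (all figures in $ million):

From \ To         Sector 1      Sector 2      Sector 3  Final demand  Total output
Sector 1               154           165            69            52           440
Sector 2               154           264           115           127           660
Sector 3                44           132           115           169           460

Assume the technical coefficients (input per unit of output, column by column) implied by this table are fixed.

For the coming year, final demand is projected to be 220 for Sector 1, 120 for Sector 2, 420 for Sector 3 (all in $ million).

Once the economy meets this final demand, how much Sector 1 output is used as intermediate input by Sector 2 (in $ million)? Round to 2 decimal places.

Technical coefficients a_ij = z_ij / X_j:
  a_11 = 154/440 = 0.35, a_21 = 154/440 = 0.35, a_31 = 44/440 = 0.10
  a_12 = 165/660 = 0.25, a_22 = 264/660 = 0.40, a_32 = 132/660 = 0.20
  a_13 = 69/460 = 0.15, a_23 = 115/460 = 0.25, a_33 = 115/460 = 0.25
I − A =
  [   0.65    -0.25    -0.15]
  [  -0.35     0.60    -0.25]
  [  -0.10    -0.20     0.75]
Cofactors of I−A, C_ij = (−1)^(i+j)·(minor ij) (rows/columns in the sector order above):
  C_11 = (0.60)(0.75) − (-0.25)(-0.20) = 0.4000
  C_12 = −[(-0.35)(0.75) − (-0.25)(-0.10)] = 0.2875
  C_13 = (-0.35)(-0.20) − (0.60)(-0.10) = 0.1300
  C_21 = −[(-0.25)(0.75) − (-0.15)(-0.20)] = 0.2175
  C_22 = (0.65)(0.75) − (-0.15)(-0.10) = 0.4725
  C_23 = −[(0.65)(-0.20) − (-0.25)(-0.10)] = 0.1550
  C_31 = (-0.25)(-0.25) − (-0.15)(0.60) = 0.1525
  C_32 = −[(0.65)(-0.25) − (-0.15)(-0.35)] = 0.2150
  C_33 = (0.65)(0.60) − (-0.25)(-0.35) = 0.3025
det(I−A) = Σ_j (I−A)_1j·C_1j = (0.65)(0.4000) + (-0.25)(0.2875) + (-0.15)(0.1300) = 0.168625
adj(I−A) = Cᵀ =
  [ 0.4000   0.2175   0.1525]
  [ 0.2875   0.4725   0.2150]
  [ 0.1300   0.1550   0.3025]
(I − A)⁻¹ = adj(I−A) / det(I−A) ≈
  [   2.3721     1.2898     0.9044]
  [   1.7050     2.8021     1.2750]
  [   0.7709     0.9192     1.7939]
First solve x = (I − A)⁻¹ d = adj(I−A)·d / det(I−A); in particular x_2 = (0.2875·220 + 0.4725·120 + 0.2150·420) / 0.168625 = 210.25 / 0.168625 ≈ 1246.8495.
Intermediate flow from 1 to 2: z_12 = a_12 · x_2 = 0.25 × 210.25 / 0.168625 = 52.5625 / 0.168625 ≈ 311.71.

z_12 = 311.71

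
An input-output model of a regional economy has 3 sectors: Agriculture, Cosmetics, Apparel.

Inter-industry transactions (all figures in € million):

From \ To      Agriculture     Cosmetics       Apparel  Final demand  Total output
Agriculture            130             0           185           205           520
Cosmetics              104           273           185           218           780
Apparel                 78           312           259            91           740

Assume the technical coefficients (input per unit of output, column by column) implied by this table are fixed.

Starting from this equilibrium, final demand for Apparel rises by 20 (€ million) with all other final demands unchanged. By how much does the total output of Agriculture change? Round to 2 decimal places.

Technical coefficients a_ij = z_ij / X_j:
  a_11 = 130/520 = 0.25, a_21 = 104/520 = 0.20, a_31 = 78/520 = 0.15
  a_12 = 0/780 = 0.00, a_22 = 273/780 = 0.35, a_32 = 312/780 = 0.40
  a_13 = 185/740 = 0.25, a_23 = 185/740 = 0.25, a_33 = 259/740 = 0.35
I − A =
  [   0.75     0.00    -0.25]
  [  -0.20     0.65    -0.25]
  [  -0.15    -0.40     0.65]
Cofactors of I−A, C_ij = (−1)^(i+j)·(minor ij) (rows/columns in the sector order above):
  C_11 = (0.65)(0.65) − (-0.25)(-0.40) = 0.3225
  C_12 = −[(-0.20)(0.65) − (-0.25)(-0.15)] = 0.1675
  C_13 = (-0.20)(-0.40) − (0.65)(-0.15) = 0.1775
  C_21 = −[(0.00)(0.65) − (-0.25)(-0.40)] = 0.1000
  C_22 = (0.75)(0.65) − (-0.25)(-0.15) = 0.4500
  C_23 = −[(0.75)(-0.40) − (0.00)(-0.15)] = 0.3000
  C_31 = (0.00)(-0.25) − (-0.25)(0.65) = 0.1625
  C_32 = −[(0.75)(-0.25) − (-0.25)(-0.20)] = 0.2375
  C_33 = (0.75)(0.65) − (0.00)(-0.20) = 0.4875
det(I−A) = Σ_j (I−A)_1j·C_1j = (0.75)(0.3225) + (0.00)(0.1675) + (-0.25)(0.1775) = 0.1975
adj(I−A) = Cᵀ =
  [ 0.3225   0.1000   0.1625]
  [ 0.1675   0.4500   0.2375]
  [ 0.1775   0.3000   0.4875]
(I − A)⁻¹ = adj(I−A) / det(I−A) ≈
  [   1.6329     0.5063     0.8228]
  [   0.8481     2.2785     1.2025]
  [   0.8987     1.5190     2.4684]
Δx = (I − A)⁻¹ Δd with Δd having +20 in the Apparel component and 0 elsewhere.
So Δx_1 = L_13 · (+20), where L_13 = adj(I−A)_13 / det(I−A) = 0.1625 / 0.1975.
Δx_1 = 0.1625 × (+20) / 0.1975 = 3.25 / 0.1975 ≈ 16.46.

Δx_1 = 16.46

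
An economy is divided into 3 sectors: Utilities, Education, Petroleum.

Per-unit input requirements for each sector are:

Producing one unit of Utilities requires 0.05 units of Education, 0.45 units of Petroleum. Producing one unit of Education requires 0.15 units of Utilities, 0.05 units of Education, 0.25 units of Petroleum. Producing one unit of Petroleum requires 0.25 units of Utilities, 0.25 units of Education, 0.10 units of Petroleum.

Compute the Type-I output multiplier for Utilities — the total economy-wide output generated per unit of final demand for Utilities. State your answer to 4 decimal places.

m_U = 2.1097

I − A =
  [   1.00    -0.15    -0.25]
  [  -0.05     0.95    -0.25]
  [  -0.45    -0.25     0.90]
Cofactors of I−A, C_ij = (−1)^(i+j)·(minor ij) (rows/columns in the sector order above):
  C_11 = (0.95)(0.90) − (-0.25)(-0.25) = 0.7925
  C_12 = −[(-0.05)(0.90) − (-0.25)(-0.45)] = 0.1575
  C_13 = (-0.05)(-0.25) − (0.95)(-0.45) = 0.4400
  C_21 = −[(-0.15)(0.90) − (-0.25)(-0.25)] = 0.1975
  C_22 = (1.00)(0.90) − (-0.25)(-0.45) = 0.7875
  C_23 = −[(1.00)(-0.25) − (-0.15)(-0.45)] = 0.3175
  C_31 = (-0.15)(-0.25) − (-0.25)(0.95) = 0.2750
  C_32 = −[(1.00)(-0.25) − (-0.25)(-0.05)] = 0.2625
  C_33 = (1.00)(0.95) − (-0.15)(-0.05) = 0.9425
det(I−A) = Σ_j (I−A)_1j·C_1j = (1.00)(0.7925) + (-0.15)(0.1575) + (-0.25)(0.4400) = 0.658875
adj(I−A) = Cᵀ =
  [ 0.7925   0.1975   0.2750]
  [ 0.1575   0.7875   0.2625]
  [ 0.4400   0.3175   0.9425]
(I − A)⁻¹ = adj(I−A) / det(I−A) ≈
  [   1.20281     0.29975     0.41738]
  [   0.23904     1.19522     0.39841]
  [   0.66780     0.48188     1.43047]
The output multiplier for sector j is the column-j sum of the Leontief inverse (I − A)⁻¹ = adj(I−A) / det(I−A).
Column U of adj(I−A): (0.7925, 0.1575, 0.4400); det(I−A) = 0.658875.
m_U = (0.7925 + 0.1575 + 0.4400) / 0.658875 = 1.39 / 0.658875 ≈ 2.1097.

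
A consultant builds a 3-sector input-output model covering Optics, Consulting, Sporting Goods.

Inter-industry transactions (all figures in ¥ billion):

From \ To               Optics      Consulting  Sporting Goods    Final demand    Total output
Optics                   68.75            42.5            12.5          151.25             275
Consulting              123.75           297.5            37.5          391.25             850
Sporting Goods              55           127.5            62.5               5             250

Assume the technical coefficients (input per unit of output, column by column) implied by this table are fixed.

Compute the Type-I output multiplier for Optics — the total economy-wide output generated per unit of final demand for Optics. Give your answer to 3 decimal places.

m_O = 3.214

Technical coefficients a_ij = z_ij / X_j:
  a_OO = 68.75/275 = 0.25, a_CO = 123.75/275 = 0.45, a_SO = 55/275 = 0.20
  a_OC = 42.5/850 = 0.05, a_CC = 297.5/850 = 0.35, a_SC = 127.5/850 = 0.15
  a_OS = 12.5/250 = 0.05, a_CS = 37.5/250 = 0.15, a_SS = 62.5/250 = 0.25
I − A =
  [   0.75    -0.05    -0.05]
  [  -0.45     0.65    -0.15]
  [  -0.20    -0.15     0.75]
Cofactors of I−A, C_ij = (−1)^(i+j)·(minor ij) (rows/columns in the sector order above):
  C_11 = (0.65)(0.75) − (-0.15)(-0.15) = 0.4650
  C_12 = −[(-0.45)(0.75) − (-0.15)(-0.20)] = 0.3675
  C_13 = (-0.45)(-0.15) − (0.65)(-0.20) = 0.1975
  C_21 = −[(-0.05)(0.75) − (-0.05)(-0.15)] = 0.0450
  C_22 = (0.75)(0.75) − (-0.05)(-0.20) = 0.5525
  C_23 = −[(0.75)(-0.15) − (-0.05)(-0.20)] = 0.1225
  C_31 = (-0.05)(-0.15) − (-0.05)(0.65) = 0.0400
  C_32 = −[(0.75)(-0.15) − (-0.05)(-0.45)] = 0.1350
  C_33 = (0.75)(0.65) − (-0.05)(-0.45) = 0.4650
det(I−A) = Σ_j (I−A)_1j·C_1j = (0.75)(0.4650) + (-0.05)(0.3675) + (-0.05)(0.1975) = 0.3205
adj(I−A) = Cᵀ =
  [ 0.4650   0.0450   0.0400]
  [ 0.3675   0.5525   0.1350]
  [ 0.1975   0.1225   0.4650]
(I − A)⁻¹ = adj(I−A) / det(I−A) ≈
  [   1.4509     0.1404     0.1248]
  [   1.1466     1.7239     0.4212]
  [   0.6162     0.3822     1.4509]
The output multiplier for sector j is the column-j sum of the Leontief inverse (I − A)⁻¹ = adj(I−A) / det(I−A).
Column O of adj(I−A): (0.4650, 0.3675, 0.1975); det(I−A) = 0.3205.
m_O = (0.4650 + 0.3675 + 0.1975) / 0.3205 = 1.03 / 0.3205 ≈ 3.214.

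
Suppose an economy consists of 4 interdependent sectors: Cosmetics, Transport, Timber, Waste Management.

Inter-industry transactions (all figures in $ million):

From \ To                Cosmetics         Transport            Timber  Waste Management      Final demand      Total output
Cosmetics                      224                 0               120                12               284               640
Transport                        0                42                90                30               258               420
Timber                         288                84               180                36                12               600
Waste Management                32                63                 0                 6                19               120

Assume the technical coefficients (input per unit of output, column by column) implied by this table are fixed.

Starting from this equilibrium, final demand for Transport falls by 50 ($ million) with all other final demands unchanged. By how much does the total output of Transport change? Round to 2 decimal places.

Δx_2 = -63.42

Technical coefficients a_ij = z_ij / X_j:
  a_11 = 224/640 = 0.35, a_21 = 0/640 = 0.00, a_31 = 288/640 = 0.45, a_41 = 32/640 = 0.05
  a_12 = 0/420 = 0.00, a_22 = 42/420 = 0.10, a_32 = 84/420 = 0.20, a_42 = 63/420 = 0.15
  a_13 = 120/600 = 0.20, a_23 = 90/600 = 0.15, a_33 = 180/600 = 0.30, a_43 = 0/600 = 0.00
  a_14 = 12/120 = 0.10, a_24 = 30/120 = 0.25, a_34 = 36/120 = 0.30, a_44 = 6/120 = 0.05
I − A =
  [   0.65     0.00    -0.20    -0.10]
  [   0.00     0.90    -0.15    -0.25]
  [  -0.45    -0.20     0.70    -0.30]
  [  -0.05    -0.15     0.00     0.95]
Compute the cofactors C_ij = (−1)^(i+j)·(3×3 minor ij) of I−A; the adjugate is their transpose:
adj(I−A) = Cᵀ =
  [ 0.537000   0.057500   0.165750   0.124000]
  [ 0.075125   0.340250   0.094375   0.127250]
  [ 0.383875   0.158500   0.526875   0.248500]
  [ 0.040125   0.056750   0.023625   0.309000]
det(I−A) = Σ_j (I−A)_1j·C_1j = (0.65)(0.537000) + (0.00)(0.075125) + (-0.20)(0.383875) + (-0.10)(0.040125) = 0.2682625
(I − A)⁻¹ = adj(I−A) / det(I−A) ≈
  [   2.0018     0.2143     0.6179     0.4622]
  [   0.2800     1.2683     0.3518     0.4743]
  [   1.4310     0.5908     1.9640     0.9263]
  [   0.1496     0.2115     0.0881     1.1519]
Δx = (I − A)⁻¹ Δd with Δd having -50 in the Transport component and 0 elsewhere.
So Δx_2 = L_22 · (-50), where L_22 = adj(I−A)_22 / det(I−A) = 0.340250 / 0.2682625.
Δx_2 = 0.340250 × (-50) / 0.2682625 = -17.0125 / 0.2682625 ≈ -63.42.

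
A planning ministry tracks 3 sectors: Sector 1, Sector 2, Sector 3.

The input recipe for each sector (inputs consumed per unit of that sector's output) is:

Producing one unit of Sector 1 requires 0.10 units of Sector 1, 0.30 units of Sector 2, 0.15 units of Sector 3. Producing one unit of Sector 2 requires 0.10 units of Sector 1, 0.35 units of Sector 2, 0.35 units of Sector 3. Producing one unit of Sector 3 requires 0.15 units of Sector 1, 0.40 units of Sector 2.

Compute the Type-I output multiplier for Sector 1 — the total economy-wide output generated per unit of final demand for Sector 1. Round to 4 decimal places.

m_1 = 2.7316

I − A =
  [   0.90    -0.10    -0.15]
  [  -0.30     0.65    -0.40]
  [  -0.15    -0.35     1.00]
Cofactors of I−A, C_ij = (−1)^(i+j)·(minor ij) (rows/columns in the sector order above):
  C_11 = (0.65)(1.00) − (-0.40)(-0.35) = 0.5100
  C_12 = −[(-0.30)(1.00) − (-0.40)(-0.15)] = 0.3600
  C_13 = (-0.30)(-0.35) − (0.65)(-0.15) = 0.2025
  C_21 = −[(-0.10)(1.00) − (-0.15)(-0.35)] = 0.1525
  C_22 = (0.90)(1.00) − (-0.15)(-0.15) = 0.8775
  C_23 = −[(0.90)(-0.35) − (-0.10)(-0.15)] = 0.3300
  C_31 = (-0.10)(-0.40) − (-0.15)(0.65) = 0.1375
  C_32 = −[(0.90)(-0.40) − (-0.15)(-0.30)] = 0.4050
  C_33 = (0.90)(0.65) − (-0.10)(-0.30) = 0.5550
det(I−A) = Σ_j (I−A)_1j·C_1j = (0.90)(0.5100) + (-0.10)(0.3600) + (-0.15)(0.2025) = 0.392625
adj(I−A) = Cᵀ =
  [ 0.5100   0.1525   0.1375]
  [ 0.3600   0.8775   0.4050]
  [ 0.2025   0.3300   0.5550]
(I − A)⁻¹ = adj(I−A) / det(I−A) ≈
  [   1.29895     0.38841     0.35021]
  [   0.91691     2.23496     1.03152]
  [   0.51576     0.84050     1.41356]
The output multiplier for sector j is the column-j sum of the Leontief inverse (I − A)⁻¹ = adj(I−A) / det(I−A).
Column 1 of adj(I−A): (0.5100, 0.3600, 0.2025); det(I−A) = 0.392625.
m_1 = (0.5100 + 0.3600 + 0.2025) / 0.392625 = 1.0725 / 0.392625 ≈ 2.7316.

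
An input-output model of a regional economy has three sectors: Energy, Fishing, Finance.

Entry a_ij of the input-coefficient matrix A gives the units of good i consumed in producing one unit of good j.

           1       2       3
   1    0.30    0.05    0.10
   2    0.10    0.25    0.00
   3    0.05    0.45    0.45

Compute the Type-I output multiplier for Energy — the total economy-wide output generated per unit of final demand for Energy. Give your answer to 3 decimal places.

I − A =
  [   0.70    -0.05    -0.10]
  [  -0.10     0.75     0.00]
  [  -0.05    -0.45     0.55]
Cofactors of I−A, C_ij = (−1)^(i+j)·(minor ij) (rows/columns in the sector order above):
  C_11 = (0.75)(0.55) − (0.00)(-0.45) = 0.4125
  C_12 = −[(-0.10)(0.55) − (0.00)(-0.05)] = 0.0550
  C_13 = (-0.10)(-0.45) − (0.75)(-0.05) = 0.0825
  C_21 = −[(-0.05)(0.55) − (-0.10)(-0.45)] = 0.0725
  C_22 = (0.70)(0.55) − (-0.10)(-0.05) = 0.3800
  C_23 = −[(0.70)(-0.45) − (-0.05)(-0.05)] = 0.3175
  C_31 = (-0.05)(0.00) − (-0.10)(0.75) = 0.0750
  C_32 = −[(0.70)(0.00) − (-0.10)(-0.10)] = 0.0100
  C_33 = (0.70)(0.75) − (-0.05)(-0.10) = 0.5200
det(I−A) = Σ_j (I−A)_1j·C_1j = (0.70)(0.4125) + (-0.05)(0.0550) + (-0.10)(0.0825) = 0.27775
adj(I−A) = Cᵀ =
  [ 0.4125   0.0725   0.0750]
  [ 0.0550   0.3800   0.0100]
  [ 0.0825   0.3175   0.5200]
(I − A)⁻¹ = adj(I−A) / det(I−A) ≈
  [   1.4851     0.2610     0.2700]
  [   0.1980     1.3681     0.0360]
  [   0.2970     1.1431     1.8722]
The output multiplier for sector j is the column-j sum of the Leontief inverse (I − A)⁻¹ = adj(I−A) / det(I−A).
Column 1 of adj(I−A): (0.4125, 0.0550, 0.0825); det(I−A) = 0.27775.
m_1 = (0.4125 + 0.0550 + 0.0825) / 0.27775 = 0.55 / 0.27775 ≈ 1.980.

m_1 = 1.980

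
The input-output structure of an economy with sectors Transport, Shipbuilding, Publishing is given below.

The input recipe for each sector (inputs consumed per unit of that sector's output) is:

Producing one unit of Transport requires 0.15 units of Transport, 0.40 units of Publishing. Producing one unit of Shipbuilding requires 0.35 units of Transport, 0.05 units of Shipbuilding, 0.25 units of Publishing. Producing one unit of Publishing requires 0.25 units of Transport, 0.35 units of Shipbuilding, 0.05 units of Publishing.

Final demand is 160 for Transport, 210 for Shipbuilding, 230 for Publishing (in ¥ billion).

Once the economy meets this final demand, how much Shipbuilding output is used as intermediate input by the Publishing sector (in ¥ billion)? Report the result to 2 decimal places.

z_SP = 204.45

I − A =
  [   0.85    -0.35    -0.25]
  [   0.00     0.95    -0.35]
  [  -0.40    -0.25     0.95]
Cofactors of I−A, C_ij = (−1)^(i+j)·(minor ij) (rows/columns in the sector order above):
  C_11 = (0.95)(0.95) − (-0.35)(-0.25) = 0.8150
  C_12 = −[(0.00)(0.95) − (-0.35)(-0.40)] = 0.1400
  C_13 = (0.00)(-0.25) − (0.95)(-0.40) = 0.3800
  C_21 = −[(-0.35)(0.95) − (-0.25)(-0.25)] = 0.3950
  C_22 = (0.85)(0.95) − (-0.25)(-0.40) = 0.7075
  C_23 = −[(0.85)(-0.25) − (-0.35)(-0.40)] = 0.3525
  C_31 = (-0.35)(-0.35) − (-0.25)(0.95) = 0.3600
  C_32 = −[(0.85)(-0.35) − (-0.25)(0.00)] = 0.2975
  C_33 = (0.85)(0.95) − (-0.35)(0.00) = 0.8075
det(I−A) = Σ_j (I−A)_1j·C_1j = (0.85)(0.8150) + (-0.35)(0.1400) + (-0.25)(0.3800) = 0.54875
adj(I−A) = Cᵀ =
  [ 0.8150   0.3950   0.3600]
  [ 0.1400   0.7075   0.2975]
  [ 0.3800   0.3525   0.8075]
(I − A)⁻¹ = adj(I−A) / det(I−A) ≈
  [   1.4852     0.7198     0.6560]
  [   0.2551     1.2893     0.5421]
  [   0.6925     0.6424     1.4715]
First solve x = (I − A)⁻¹ d = adj(I−A)·d / det(I−A); in particular x_P = (0.3800·160 + 0.3525·210 + 0.8075·230) / 0.54875 = 320.55 / 0.54875 ≈ 584.1458.
Intermediate flow from S to P: z_SP = a_SP · x_P = 0.35 × 320.55 / 0.54875 = 112.1925 / 0.54875 ≈ 204.45.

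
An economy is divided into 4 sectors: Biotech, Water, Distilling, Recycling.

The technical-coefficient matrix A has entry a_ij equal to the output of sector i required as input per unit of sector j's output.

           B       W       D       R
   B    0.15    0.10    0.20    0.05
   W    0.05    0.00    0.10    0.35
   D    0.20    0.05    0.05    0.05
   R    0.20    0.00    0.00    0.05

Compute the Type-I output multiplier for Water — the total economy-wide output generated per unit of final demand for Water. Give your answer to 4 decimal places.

I − A =
  [   0.85    -0.10    -0.20    -0.05]
  [  -0.05     1.00    -0.10    -0.35]
  [  -0.20    -0.05     0.95    -0.05]
  [  -0.20     0.00     0.00     0.95]
Compute the cofactors C_ij = (−1)^(i+j)·(3×3 minor ij) of I−A; the adjugate is their transpose:
adj(I−A) = Cᵀ =
  [ 0.897750   0.099750   0.199500   0.094500]
  [ 0.131625   0.717625   0.103250   0.276750]
  [ 0.205875   0.059875   0.785750   0.074250]
  [ 0.189000   0.021000   0.042000   0.756000]
det(I−A) = Σ_j (I−A)_1j·C_1j = (0.85)(0.897750) + (-0.10)(0.131625) + (-0.20)(0.205875) + (-0.05)(0.189000) = 0.6993
(I − A)⁻¹ = adj(I−A) / det(I−A) ≈
  [   1.28378     0.14264     0.28529     0.13514]
  [   0.18822     1.02620     0.14765     0.39575]
  [   0.29440     0.08562     1.12362     0.10618]
  [   0.27027     0.03003     0.06006     1.08108]
The output multiplier for sector j is the column-j sum of the Leontief inverse (I − A)⁻¹ = adj(I−A) / det(I−A).
Column W of adj(I−A): (0.099750, 0.717625, 0.059875, 0.021000); det(I−A) = 0.6993.
m_W = (0.099750 + 0.717625 + 0.059875 + 0.021000) / 0.6993 = 0.89825 / 0.6993 ≈ 1.2845.

m_W = 1.2845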